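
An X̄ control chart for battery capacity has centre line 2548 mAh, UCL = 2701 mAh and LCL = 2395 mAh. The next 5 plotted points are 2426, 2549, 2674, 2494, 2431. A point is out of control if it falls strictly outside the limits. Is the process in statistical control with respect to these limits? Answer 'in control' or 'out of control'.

All 5 points lie within [2395, 2701].

in control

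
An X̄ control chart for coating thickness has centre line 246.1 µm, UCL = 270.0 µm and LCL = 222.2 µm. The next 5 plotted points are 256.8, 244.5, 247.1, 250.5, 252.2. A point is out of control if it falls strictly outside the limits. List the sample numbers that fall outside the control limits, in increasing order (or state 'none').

none

All 5 points lie within [222.2, 270.0].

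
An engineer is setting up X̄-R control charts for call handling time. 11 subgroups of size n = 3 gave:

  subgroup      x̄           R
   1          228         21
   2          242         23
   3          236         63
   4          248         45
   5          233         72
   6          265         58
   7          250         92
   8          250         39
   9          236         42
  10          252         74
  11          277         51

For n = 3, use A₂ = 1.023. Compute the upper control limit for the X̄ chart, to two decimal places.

300.94

X̄̄ = (228 + 242 + 236 + 248 + 233 + 265 + 250 + 250 + 236 + 252 + 277) / 11 = 2717.0000 / 11 = 247.0000
R̄ = (21 + 23 + 63 + 45 + 72 + 58 + 92 + 39 + 42 + 74 + 51) / 11 = 580.0000 / 11 = 52.7273
UCL = X̄̄ + A₂·R̄ = 247.0000 + 1.023 × 52.7273 = 300.9400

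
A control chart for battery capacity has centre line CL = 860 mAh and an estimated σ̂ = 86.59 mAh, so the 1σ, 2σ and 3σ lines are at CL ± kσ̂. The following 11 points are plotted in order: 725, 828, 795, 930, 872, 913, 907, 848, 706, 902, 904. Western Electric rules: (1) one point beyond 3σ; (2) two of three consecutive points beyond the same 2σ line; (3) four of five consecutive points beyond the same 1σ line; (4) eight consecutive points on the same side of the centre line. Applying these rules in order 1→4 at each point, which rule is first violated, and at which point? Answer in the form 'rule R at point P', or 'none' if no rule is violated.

none

Zone of each point (C = within 1σ̂, B = 1σ̂–2σ̂, A = 2σ̂–3σ̂, * = beyond 3σ̂; sign = side of CL): 1:-B, 2:-C, 3:-C, 4:+C, 5:+C, 6:+C, 7:+C, 8:-C, 9:-B, 10:+C, 11:+C
No rule fires across all 11 points.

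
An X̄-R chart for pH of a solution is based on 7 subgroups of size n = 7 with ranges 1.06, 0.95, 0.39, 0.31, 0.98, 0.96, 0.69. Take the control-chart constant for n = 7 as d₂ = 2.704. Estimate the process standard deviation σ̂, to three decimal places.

0.282

R̄ = (1.06 + 0.95 + 0.39 + 0.31 + 0.98 + 0.96 + 0.69) / 7 = 0.7629
σ̂ = R̄ / d₂ = 0.7629 / 2.704 = 0.2821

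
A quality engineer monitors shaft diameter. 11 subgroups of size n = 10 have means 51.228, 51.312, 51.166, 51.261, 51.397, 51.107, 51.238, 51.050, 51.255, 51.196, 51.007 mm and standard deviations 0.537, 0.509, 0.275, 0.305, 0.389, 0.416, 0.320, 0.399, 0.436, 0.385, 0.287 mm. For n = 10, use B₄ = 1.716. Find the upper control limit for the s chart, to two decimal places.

0.66

s̄ = (0.537 + 0.509 + 0.275 + 0.305 + 0.389 + 0.416 + 0.320 + 0.399 + 0.436 + 0.385 + 0.287) / 11 = 0.3871
UCL_s = B₄·s̄ = 1.716 × 0.3871 = 0.6642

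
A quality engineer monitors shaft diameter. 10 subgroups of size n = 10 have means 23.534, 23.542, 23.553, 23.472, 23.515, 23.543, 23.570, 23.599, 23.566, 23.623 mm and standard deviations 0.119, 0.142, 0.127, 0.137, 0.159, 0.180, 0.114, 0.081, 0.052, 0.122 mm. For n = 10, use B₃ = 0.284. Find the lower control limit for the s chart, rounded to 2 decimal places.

0.04

s̄ = (0.119 + 0.142 + 0.127 + 0.137 + 0.159 + 0.180 + 0.114 + 0.081 + 0.052 + 0.122) / 10 = 0.1233
LCL_s = B₃·s̄ = 0.284 × 0.1233 = 0.0350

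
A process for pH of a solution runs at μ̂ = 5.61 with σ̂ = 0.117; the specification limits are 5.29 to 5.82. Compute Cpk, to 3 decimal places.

Cpu = (USL − μ̂) / (3σ̂) = (5.82 − 5.61) / (3 × 0.117) = 0.5983; Cpl = (μ̂ − LSL) / (3σ̂) = (5.61 − 5.29) / (3 × 0.117) = 0.9117; Cpk = min(Cpu, Cpl) = 0.5983

0.598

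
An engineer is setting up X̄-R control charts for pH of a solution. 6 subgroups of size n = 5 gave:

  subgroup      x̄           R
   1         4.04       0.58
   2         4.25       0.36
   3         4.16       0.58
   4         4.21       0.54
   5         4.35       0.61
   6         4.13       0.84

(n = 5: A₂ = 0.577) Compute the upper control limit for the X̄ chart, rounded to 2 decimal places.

4.53

X̄̄ = (4.04 + 4.25 + 4.16 + 4.21 + 4.35 + 4.13) / 6 = 25.1400 / 6 = 4.1900
R̄ = (0.58 + 0.36 + 0.58 + 0.54 + 0.61 + 0.84) / 6 = 3.5100 / 6 = 0.5850
UCL = X̄̄ + A₂·R̄ = 4.1900 + 0.577 × 0.5850 = 4.5275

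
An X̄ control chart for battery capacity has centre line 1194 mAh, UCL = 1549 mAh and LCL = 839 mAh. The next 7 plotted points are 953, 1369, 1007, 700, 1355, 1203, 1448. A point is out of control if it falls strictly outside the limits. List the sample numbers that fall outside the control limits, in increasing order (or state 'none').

Compare each point to [839, 1549]: sample 4 = 700 < LCL.

4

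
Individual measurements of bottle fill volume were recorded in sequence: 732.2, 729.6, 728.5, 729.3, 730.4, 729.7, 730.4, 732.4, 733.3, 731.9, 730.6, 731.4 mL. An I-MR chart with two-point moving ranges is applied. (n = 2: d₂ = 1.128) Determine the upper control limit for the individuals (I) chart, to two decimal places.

734.05

X̄ = (732.2 + 729.6 + 728.5 + 729.3 + 730.4 + 729.7 + 730.4 + 732.4 + 733.3 + 731.9 + 730.6 + 731.4) / 12 = 730.8083
Moving ranges: 2.6, 1.1, 0.8, 1.1, 0.7, 0.7, 2.0, 0.9, 1.4, 1.3, 0.8; M̄R̄ = 13.4000 / 11 = 1.2182
UCL = X̄ + 3·M̄R̄/d₂ = 730.8083 + 3 × 1.2182 / 1.128 = 734.0482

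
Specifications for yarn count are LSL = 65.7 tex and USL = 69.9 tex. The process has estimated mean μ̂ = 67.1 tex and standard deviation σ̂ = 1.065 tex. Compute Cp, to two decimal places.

Cp = (USL − LSL) / (6σ̂) = (69.9 − 65.7) / (6 × 1.065) = 4.2000 / 6.3900 = 0.6573

0.66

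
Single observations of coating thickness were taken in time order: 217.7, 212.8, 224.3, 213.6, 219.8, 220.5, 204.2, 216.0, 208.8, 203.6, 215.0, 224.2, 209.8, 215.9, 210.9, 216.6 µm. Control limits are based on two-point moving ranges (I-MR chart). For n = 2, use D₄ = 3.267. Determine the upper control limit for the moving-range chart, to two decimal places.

27.51

Moving ranges: 4.9, 11.5, 10.7, 6.2, 0.7, 16.3, 11.8, 7.2, 5.2, 11.4, 9.2, 14.4, 6.1, 5.0, 5.7; M̄R̄ = 126.3000 / 15 = 8.4200
UCL_MR = D₄·M̄R̄ = 3.267 × 8.4200 = 27.5081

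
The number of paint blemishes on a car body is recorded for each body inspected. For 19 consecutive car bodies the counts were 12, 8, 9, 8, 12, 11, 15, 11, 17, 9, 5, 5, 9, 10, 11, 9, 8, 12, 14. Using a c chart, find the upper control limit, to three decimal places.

19.874

c̄ = (12 + 8 + 9 + 8 + 12 + 11 + 15 + 11 + 17 + 9 + 5 + 5 + 9 + 10 + 11 + 9 + 8 + 12 + 14) / 19 = 195 / 19 = 10.2632
UCL = c̄ + 3√c̄ = 10.2632 + 3 × √10.2632 = 10.2632 + 3 × 3.2036 = 19.8740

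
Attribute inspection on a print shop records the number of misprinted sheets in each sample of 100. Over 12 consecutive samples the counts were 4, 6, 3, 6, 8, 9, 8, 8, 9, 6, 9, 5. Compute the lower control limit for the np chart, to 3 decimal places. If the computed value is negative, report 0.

0.000

p̄ = Σdᵢ / (k·n) = 81 / (12 × 100) = 0.06750
LCL = np̄ − 3·√(np̄(1−p̄)) = 6.7500 − 3 × 2.5089 = -0.7766 → 0 (negative, so LCL = 0)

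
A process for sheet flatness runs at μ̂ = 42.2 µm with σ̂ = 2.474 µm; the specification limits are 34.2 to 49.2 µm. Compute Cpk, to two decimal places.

Cpu = (USL − μ̂) / (3σ̂) = (49.2 − 42.2) / (3 × 2.474) = 0.9431; Cpl = (μ̂ − LSL) / (3σ̂) = (42.2 − 34.2) / (3 × 2.474) = 1.0779; Cpk = min(Cpu, Cpl) = 0.9431

0.94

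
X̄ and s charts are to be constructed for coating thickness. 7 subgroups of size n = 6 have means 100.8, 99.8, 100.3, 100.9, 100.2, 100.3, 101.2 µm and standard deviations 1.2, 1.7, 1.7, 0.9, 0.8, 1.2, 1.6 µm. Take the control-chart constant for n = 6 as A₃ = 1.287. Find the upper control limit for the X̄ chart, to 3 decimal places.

102.173

X̄̄ = (100.8 + 99.8 + 100.3 + 100.9 + 100.2 + 100.3 + 101.2) / 7 = 100.5000
s̄ = (1.2 + 1.7 + 1.7 + 0.9 + 0.8 + 1.2 + 1.6) / 7 = 1.3000
UCL = X̄̄ + A₃·s̄ = 100.5000 + 1.287 × 1.3000 = 102.1731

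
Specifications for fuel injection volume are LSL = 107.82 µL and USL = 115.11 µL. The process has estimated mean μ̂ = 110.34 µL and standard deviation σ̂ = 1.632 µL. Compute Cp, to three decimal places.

Cp = (USL − LSL) / (6σ̂) = (115.11 − 107.82) / (6 × 1.632) = 7.2900 / 9.7920 = 0.7445

0.744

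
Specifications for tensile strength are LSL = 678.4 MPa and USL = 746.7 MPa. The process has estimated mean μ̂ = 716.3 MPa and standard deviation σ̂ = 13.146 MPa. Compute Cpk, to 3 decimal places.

Cpu = (USL − μ̂) / (3σ̂) = (746.7 − 716.3) / (3 × 13.146) = 0.7708; Cpl = (μ̂ − LSL) / (3σ̂) = (716.3 − 678.4) / (3 × 13.146) = 0.9610; Cpk = min(Cpu, Cpl) = 0.7708

0.771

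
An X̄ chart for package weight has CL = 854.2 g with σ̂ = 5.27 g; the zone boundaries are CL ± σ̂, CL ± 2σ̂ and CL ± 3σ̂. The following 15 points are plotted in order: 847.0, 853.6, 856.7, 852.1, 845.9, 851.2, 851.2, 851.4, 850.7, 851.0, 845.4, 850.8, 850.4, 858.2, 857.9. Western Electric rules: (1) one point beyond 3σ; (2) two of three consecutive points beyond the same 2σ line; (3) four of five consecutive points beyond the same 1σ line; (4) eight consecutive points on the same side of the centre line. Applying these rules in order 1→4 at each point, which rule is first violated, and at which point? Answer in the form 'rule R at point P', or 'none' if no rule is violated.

Zone of each point (C = within 1σ̂, B = 1σ̂–2σ̂, A = 2σ̂–3σ̂, * = beyond 3σ̂; sign = side of CL): 1:-B, 2:-C, 3:+C, 4:-C, 5:-B, 6:-C, 7:-C, 8:-C, 9:-C, 10:-C, 11:-B, 12:-C, 13:-C, 14:+C, 15:+C
Rule 4 (eight consecutive points on the same side of the centre line) is satisfied at point 11.

rule 4 at point 11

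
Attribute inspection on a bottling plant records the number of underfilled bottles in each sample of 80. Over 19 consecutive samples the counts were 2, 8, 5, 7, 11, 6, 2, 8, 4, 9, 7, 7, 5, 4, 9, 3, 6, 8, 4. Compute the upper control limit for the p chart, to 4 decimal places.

p̄ = Σdᵢ / (k·n) = 115 / (19 × 80) = 0.07566
UCL = p̄ + 3·√(p̄(1−p̄)/n) = 0.07566 + 3 × √(0.07566×0.92434/80) = 0.07566 + 3 × 0.02957 = 0.16436

0.1644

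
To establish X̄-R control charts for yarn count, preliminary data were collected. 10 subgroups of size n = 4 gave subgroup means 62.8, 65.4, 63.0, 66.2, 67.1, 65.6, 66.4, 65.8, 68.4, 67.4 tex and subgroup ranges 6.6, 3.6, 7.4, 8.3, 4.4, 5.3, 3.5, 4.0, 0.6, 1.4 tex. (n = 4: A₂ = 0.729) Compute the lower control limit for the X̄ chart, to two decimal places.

62.52

X̄̄ = (62.8 + 65.4 + 63.0 + 66.2 + 67.1 + 65.6 + 66.4 + 65.8 + 68.4 + 67.4) / 10 = 658.1000 / 10 = 65.8100
R̄ = (6.6 + 3.6 + 7.4 + 8.3 + 4.4 + 5.3 + 3.5 + 4.0 + 0.6 + 1.4) / 10 = 45.1000 / 10 = 4.5100
LCL = X̄̄ − A₂·R̄ = 65.8100 − 0.729 × 4.5100 = 62.5222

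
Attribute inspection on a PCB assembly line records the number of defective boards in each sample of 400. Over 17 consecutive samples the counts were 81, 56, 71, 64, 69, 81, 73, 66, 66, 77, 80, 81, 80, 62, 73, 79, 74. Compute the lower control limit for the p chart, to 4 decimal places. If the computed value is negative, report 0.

0.1235

p̄ = Σdᵢ / (k·n) = 1233 / (17 × 400) = 0.18132
LCL = p̄ − 3·√(p̄(1−p̄)/n) = 0.18132 − 3 × 0.01926 = 0.12353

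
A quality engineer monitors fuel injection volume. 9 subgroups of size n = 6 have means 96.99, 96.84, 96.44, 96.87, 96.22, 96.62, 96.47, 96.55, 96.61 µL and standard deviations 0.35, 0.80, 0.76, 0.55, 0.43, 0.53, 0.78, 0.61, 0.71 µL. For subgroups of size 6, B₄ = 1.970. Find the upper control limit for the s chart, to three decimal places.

s̄ = (0.35 + 0.80 + 0.76 + 0.55 + 0.43 + 0.53 + 0.78 + 0.61 + 0.71) / 9 = 0.6133
UCL_s = B₄·s̄ = 1.970 × 0.6133 = 1.2083

1.208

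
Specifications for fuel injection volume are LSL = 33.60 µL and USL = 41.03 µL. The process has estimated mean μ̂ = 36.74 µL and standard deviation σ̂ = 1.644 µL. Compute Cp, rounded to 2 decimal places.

Cp = (USL − LSL) / (6σ̂) = (41.03 − 33.60) / (6 × 1.644) = 7.4300 / 9.8640 = 0.7532

0.75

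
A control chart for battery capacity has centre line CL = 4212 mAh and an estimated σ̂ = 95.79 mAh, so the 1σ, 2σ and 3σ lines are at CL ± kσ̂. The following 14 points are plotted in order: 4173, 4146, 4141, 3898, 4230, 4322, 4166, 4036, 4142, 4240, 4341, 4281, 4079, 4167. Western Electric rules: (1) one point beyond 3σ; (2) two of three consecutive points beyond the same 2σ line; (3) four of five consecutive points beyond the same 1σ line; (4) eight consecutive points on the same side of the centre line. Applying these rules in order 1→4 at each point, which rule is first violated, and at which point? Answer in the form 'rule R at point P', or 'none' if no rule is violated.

rule 1 at point 4

Zone of each point (C = within 1σ̂, B = 1σ̂–2σ̂, A = 2σ̂–3σ̂, * = beyond 3σ̂; sign = side of CL): 1:-C, 2:-C, 3:-C, 4:-*, 5:+C, 6:+B, 7:-C, 8:-B, 9:-C, 10:+C, 11:+B, 12:+C, 13:-B, 14:-C
Rule 1 (one point beyond the 3σ limits) is satisfied at point 4.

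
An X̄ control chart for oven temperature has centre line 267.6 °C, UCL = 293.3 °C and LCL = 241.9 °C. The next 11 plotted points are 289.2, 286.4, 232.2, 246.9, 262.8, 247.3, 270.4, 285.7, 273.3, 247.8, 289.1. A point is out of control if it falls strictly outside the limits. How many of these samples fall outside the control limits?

1

Compare each point to [241.9, 293.3]: sample 3 = 232.2 < LCL.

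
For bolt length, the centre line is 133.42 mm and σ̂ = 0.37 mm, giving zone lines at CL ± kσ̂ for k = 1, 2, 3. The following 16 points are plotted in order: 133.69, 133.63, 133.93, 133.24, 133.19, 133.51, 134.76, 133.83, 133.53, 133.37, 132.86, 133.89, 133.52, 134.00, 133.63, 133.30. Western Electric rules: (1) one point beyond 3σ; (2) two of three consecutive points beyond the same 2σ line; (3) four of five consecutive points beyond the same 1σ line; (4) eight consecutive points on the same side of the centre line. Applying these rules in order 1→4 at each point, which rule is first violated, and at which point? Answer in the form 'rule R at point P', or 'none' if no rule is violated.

Zone of each point (C = within 1σ̂, B = 1σ̂–2σ̂, A = 2σ̂–3σ̂, * = beyond 3σ̂; sign = side of CL): 1:+C, 2:+C, 3:+B, 4:-C, 5:-C, 6:+C, 7:+*, 8:+B, 9:+C, 10:-C, 11:-B, 12:+B, 13:+C, 14:+B, 15:+C, 16:-C
Rule 1 (one point beyond the 3σ limits) is satisfied at point 7.

rule 1 at point 7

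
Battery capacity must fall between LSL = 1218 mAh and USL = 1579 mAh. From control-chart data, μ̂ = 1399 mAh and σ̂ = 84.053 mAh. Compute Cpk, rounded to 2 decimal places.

0.71

Cpu = (USL − μ̂) / (3σ̂) = (1579 − 1399) / (3 × 84.053) = 0.7138; Cpl = (μ̂ − LSL) / (3σ̂) = (1399 − 1218) / (3 × 84.053) = 0.7178; Cpk = min(Cpu, Cpl) = 0.7138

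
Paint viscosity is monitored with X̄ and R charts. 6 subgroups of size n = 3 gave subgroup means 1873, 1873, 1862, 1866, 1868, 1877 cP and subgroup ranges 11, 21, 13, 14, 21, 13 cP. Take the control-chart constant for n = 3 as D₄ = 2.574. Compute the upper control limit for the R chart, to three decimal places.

39.897

R̄ = (11 + 21 + 13 + 14 + 21 + 13) / 6 = 93.0000 / 6 = 15.5000
UCL_R = D₄·R̄ = 2.574 × 15.5000 = 39.8970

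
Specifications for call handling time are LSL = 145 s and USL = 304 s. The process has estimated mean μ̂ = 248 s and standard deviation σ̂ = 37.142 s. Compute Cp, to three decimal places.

Cp = (USL − LSL) / (6σ̂) = (304 − 145) / (6 × 37.142) = 159.0000 / 222.8520 = 0.7135

0.713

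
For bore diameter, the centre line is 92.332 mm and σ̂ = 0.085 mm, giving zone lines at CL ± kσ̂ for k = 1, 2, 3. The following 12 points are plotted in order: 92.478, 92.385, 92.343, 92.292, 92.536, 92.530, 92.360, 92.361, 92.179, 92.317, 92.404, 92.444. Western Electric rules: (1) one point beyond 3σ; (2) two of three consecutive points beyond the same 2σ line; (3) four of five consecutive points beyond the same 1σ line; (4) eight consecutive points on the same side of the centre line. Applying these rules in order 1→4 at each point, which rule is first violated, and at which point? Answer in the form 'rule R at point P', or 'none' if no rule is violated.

Zone of each point (C = within 1σ̂, B = 1σ̂–2σ̂, A = 2σ̂–3σ̂, * = beyond 3σ̂; sign = side of CL): 1:+B, 2:+C, 3:+C, 4:-C, 5:+A, 6:+A, 7:+C, 8:+C, 9:-B, 10:-C, 11:+C, 12:+B
Rule 2 (two of three consecutive points beyond the same 2σ limit) is satisfied at point 6.

rule 2 at point 6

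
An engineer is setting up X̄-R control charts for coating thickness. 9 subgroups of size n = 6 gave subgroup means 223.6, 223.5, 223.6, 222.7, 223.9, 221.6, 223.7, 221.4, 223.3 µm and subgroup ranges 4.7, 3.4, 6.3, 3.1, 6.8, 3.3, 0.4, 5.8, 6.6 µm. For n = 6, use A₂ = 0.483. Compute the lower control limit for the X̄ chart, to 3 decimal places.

220.865

X̄̄ = (223.6 + 223.5 + 223.6 + 222.7 + 223.9 + 221.6 + 223.7 + 221.4 + 223.3) / 9 = 2007.3000 / 9 = 223.0333
R̄ = (4.7 + 3.4 + 6.3 + 3.1 + 6.8 + 3.3 + 0.4 + 5.8 + 6.6) / 9 = 40.4000 / 9 = 4.4889
LCL = X̄̄ − A₂·R̄ = 223.0333 − 0.483 × 4.4889 = 220.8652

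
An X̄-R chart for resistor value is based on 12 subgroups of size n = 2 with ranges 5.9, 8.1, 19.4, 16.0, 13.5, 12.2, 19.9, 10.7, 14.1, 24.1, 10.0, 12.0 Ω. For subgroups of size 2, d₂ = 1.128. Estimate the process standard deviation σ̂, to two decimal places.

12.26

R̄ = (5.9 + 8.1 + 19.4 + 16.0 + 13.5 + 12.2 + 19.9 + 10.7 + 14.1 + 24.1 + 10.0 + 12.0) / 12 = 13.8250
σ̂ = R̄ / d₂ = 13.8250 / 1.128 = 12.2562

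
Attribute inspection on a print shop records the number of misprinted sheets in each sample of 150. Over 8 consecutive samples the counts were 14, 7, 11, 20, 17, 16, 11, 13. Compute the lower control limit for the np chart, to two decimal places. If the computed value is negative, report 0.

p̄ = Σdᵢ / (k·n) = 109 / (8 × 150) = 0.09083
LCL = np̄ − 3·√(np̄(1−p̄)) = 13.6250 − 3 × 3.5196 = 3.0663

3.07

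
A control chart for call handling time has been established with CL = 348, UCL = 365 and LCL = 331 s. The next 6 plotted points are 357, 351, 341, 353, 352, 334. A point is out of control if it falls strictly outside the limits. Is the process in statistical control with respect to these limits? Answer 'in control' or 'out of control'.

in control

All 6 points lie within [331, 365].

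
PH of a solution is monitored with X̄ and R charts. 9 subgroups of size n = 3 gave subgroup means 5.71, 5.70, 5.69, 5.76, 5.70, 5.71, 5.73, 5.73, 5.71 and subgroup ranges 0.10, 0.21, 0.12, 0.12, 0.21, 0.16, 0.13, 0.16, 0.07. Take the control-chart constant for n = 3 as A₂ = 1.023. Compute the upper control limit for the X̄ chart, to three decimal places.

5.861

X̄̄ = (5.71 + 5.70 + 5.69 + 5.76 + 5.70 + 5.71 + 5.73 + 5.73 + 5.71) / 9 = 51.4400 / 9 = 5.7156
R̄ = (0.10 + 0.21 + 0.12 + 0.12 + 0.21 + 0.16 + 0.13 + 0.16 + 0.07) / 9 = 1.2800 / 9 = 0.1422
UCL = X̄̄ + A₂·R̄ = 5.7156 + 1.023 × 0.1422 = 5.8610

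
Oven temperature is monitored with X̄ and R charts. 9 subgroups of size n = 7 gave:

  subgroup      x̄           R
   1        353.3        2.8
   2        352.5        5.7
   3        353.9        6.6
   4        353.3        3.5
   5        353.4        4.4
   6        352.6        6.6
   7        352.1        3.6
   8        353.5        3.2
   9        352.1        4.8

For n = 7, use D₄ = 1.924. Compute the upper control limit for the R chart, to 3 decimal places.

R̄ = (2.8 + 5.7 + 6.6 + 3.5 + 4.4 + 6.6 + 3.6 + 3.2 + 4.8) / 9 = 41.2000 / 9 = 4.5778
UCL_R = D₄·R̄ = 1.924 × 4.5778 = 8.8076

8.808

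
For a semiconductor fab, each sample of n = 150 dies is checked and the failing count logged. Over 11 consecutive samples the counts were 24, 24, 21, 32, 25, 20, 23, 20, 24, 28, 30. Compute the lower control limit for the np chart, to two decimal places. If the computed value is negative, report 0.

11.02

p̄ = Σdᵢ / (k·n) = 271 / (11 × 150) = 0.16424
LCL = np̄ − 3·√(np̄(1−p̄)) = 24.6364 − 3 × 4.5376 = 11.0235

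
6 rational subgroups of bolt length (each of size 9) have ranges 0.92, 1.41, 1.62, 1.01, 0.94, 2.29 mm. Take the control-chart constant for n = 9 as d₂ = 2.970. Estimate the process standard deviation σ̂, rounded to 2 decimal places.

0.46

R̄ = (0.92 + 1.41 + 1.62 + 1.01 + 0.94 + 2.29) / 6 = 1.3650
σ̂ = R̄ / d₂ = 1.3650 / 2.970 = 0.4596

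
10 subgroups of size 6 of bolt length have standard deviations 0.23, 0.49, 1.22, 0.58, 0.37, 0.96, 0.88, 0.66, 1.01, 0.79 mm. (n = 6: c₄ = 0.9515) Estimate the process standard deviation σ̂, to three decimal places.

s̄ = (0.23 + 0.49 + 1.22 + 0.58 + 0.37 + 0.96 + 0.88 + 0.66 + 1.01 + 0.79) / 10 = 0.7190
σ̂ = s̄ / c₄ = 0.7190 / 0.9515 = 0.7556

0.756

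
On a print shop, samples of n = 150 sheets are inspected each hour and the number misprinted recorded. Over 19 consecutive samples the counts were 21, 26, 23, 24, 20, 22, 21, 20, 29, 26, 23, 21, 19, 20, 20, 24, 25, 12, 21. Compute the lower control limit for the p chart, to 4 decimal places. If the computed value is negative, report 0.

p̄ = Σdᵢ / (k·n) = 417 / (19 × 150) = 0.14632
LCL = p̄ − 3·√(p̄(1−p̄)/n) = 0.14632 − 3 × 0.02886 = 0.05975

0.0597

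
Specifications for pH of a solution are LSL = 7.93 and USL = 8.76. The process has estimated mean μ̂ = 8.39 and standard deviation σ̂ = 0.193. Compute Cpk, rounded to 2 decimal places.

Cpu = (USL − μ̂) / (3σ̂) = (8.76 − 8.39) / (3 × 0.193) = 0.6390; Cpl = (μ̂ − LSL) / (3σ̂) = (8.39 − 7.93) / (3 × 0.193) = 0.7945; Cpk = min(Cpu, Cpl) = 0.6390

0.64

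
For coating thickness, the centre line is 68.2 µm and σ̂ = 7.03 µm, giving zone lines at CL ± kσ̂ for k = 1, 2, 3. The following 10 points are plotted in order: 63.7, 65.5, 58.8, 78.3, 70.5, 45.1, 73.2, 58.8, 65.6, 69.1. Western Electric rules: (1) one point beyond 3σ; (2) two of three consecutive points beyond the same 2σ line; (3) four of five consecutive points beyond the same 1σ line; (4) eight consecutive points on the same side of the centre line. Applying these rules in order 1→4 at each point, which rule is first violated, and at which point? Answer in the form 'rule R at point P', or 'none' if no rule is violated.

Zone of each point (C = within 1σ̂, B = 1σ̂–2σ̂, A = 2σ̂–3σ̂, * = beyond 3σ̂; sign = side of CL): 1:-C, 2:-C, 3:-B, 4:+B, 5:+C, 6:-*, 7:+C, 8:-B, 9:-C, 10:+C
Rule 1 (one point beyond the 3σ limits) is satisfied at point 6.

rule 1 at point 6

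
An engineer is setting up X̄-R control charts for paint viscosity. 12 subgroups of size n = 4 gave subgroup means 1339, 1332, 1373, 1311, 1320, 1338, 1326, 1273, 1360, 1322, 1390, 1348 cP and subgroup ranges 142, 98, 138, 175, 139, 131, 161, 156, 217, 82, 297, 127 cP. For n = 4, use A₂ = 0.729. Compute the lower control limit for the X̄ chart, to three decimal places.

X̄̄ = (1339 + 1332 + 1373 + 1311 + 1320 + 1338 + 1326 + 1273 + 1360 + 1322 + 1390 + 1348) / 12 = 16032.0000 / 12 = 1336.0000
R̄ = (142 + 98 + 138 + 175 + 139 + 131 + 161 + 156 + 217 + 82 + 297 + 127) / 12 = 1863.0000 / 12 = 155.2500
LCL = X̄̄ − A₂·R̄ = 1336.0000 − 0.729 × 155.2500 = 1222.8228

1222.823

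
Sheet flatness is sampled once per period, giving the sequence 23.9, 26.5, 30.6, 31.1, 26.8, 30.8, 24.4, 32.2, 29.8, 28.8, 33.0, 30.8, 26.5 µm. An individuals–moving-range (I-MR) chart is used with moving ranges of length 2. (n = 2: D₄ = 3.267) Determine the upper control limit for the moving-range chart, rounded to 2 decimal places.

Moving ranges: 2.6, 4.1, 0.5, 4.3, 4.0, 6.4, 7.8, 2.4, 1.0, 4.2, 2.2, 4.3; M̄R̄ = 43.8000 / 12 = 3.6500
UCL_MR = D₄·M̄R̄ = 3.267 × 3.6500 = 11.9245

11.92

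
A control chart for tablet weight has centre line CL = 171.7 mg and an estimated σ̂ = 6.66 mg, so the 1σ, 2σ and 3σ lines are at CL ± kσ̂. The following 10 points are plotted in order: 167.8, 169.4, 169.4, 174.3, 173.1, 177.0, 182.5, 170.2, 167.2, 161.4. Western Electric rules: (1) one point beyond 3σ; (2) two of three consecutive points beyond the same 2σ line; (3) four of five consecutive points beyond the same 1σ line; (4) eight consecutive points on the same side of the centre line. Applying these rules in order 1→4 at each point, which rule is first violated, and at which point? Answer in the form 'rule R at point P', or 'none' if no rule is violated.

none

Zone of each point (C = within 1σ̂, B = 1σ̂–2σ̂, A = 2σ̂–3σ̂, * = beyond 3σ̂; sign = side of CL): 1:-C, 2:-C, 3:-C, 4:+C, 5:+C, 6:+C, 7:+B, 8:-C, 9:-C, 10:-B
No rule fires across all 10 points.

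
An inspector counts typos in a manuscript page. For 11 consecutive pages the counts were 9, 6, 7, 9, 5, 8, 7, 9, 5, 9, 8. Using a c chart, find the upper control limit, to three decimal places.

c̄ = (9 + 6 + 7 + 9 + 5 + 8 + 7 + 9 + 5 + 9 + 8) / 11 = 82 / 11 = 7.4545
UCL = c̄ + 3√c̄ = 7.4545 + 3 × √7.4545 = 7.4545 + 3 × 2.7303 = 15.6454

15.645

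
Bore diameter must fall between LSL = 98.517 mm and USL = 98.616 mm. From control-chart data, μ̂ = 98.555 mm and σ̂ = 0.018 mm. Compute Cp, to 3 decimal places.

Cp = (USL − LSL) / (6σ̂) = (98.616 − 98.517) / (6 × 0.018) = 0.0990 / 0.1080 = 0.9167

0.917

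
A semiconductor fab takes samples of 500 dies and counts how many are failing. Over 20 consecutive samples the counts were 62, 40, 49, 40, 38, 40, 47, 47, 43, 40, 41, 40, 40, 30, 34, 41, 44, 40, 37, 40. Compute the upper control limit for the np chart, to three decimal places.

60.187

p̄ = Σdᵢ / (k·n) = 833 / (20 × 500) = 0.08330
UCL = np̄ + 3·√(np̄(1−p̄)) = 41.6500 + 3 × √(41.6500×0.91670) = 41.6500 + 3 × 6.1790 = 60.1871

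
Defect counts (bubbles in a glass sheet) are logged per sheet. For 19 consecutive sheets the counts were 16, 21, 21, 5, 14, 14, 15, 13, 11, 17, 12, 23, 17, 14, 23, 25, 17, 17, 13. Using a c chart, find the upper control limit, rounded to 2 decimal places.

c̄ = (16 + 21 + 21 + 5 + 14 + 14 + 15 + 13 + 11 + 17 + 12 + 23 + 17 + 14 + 23 + 25 + 17 + 17 + 13) / 19 = 308 / 19 = 16.2105
UCL = c̄ + 3√c̄ = 16.2105 + 3 × √16.2105 = 16.2105 + 3 × 4.0262 = 28.2892

28.29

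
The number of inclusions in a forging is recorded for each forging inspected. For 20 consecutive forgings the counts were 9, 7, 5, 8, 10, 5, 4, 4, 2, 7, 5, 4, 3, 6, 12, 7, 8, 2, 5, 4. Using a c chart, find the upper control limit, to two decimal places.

13.11

c̄ = (9 + 7 + 5 + 8 + 10 + 5 + 4 + 4 + 2 + 7 + 5 + 4 + 3 + 6 + 12 + 7 + 8 + 2 + 5 + 4) / 20 = 117 / 20 = 5.8500
UCL = c̄ + 3√c̄ = 5.8500 + 3 × √5.8500 = 5.8500 + 3 × 2.4187 = 13.1060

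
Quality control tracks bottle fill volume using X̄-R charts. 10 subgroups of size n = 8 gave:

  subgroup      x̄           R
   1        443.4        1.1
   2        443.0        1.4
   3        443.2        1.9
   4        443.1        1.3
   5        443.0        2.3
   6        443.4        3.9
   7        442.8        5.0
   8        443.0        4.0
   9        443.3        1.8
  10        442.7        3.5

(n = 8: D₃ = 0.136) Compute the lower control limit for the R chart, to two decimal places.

0.36

R̄ = (1.1 + 1.4 + 1.9 + 1.3 + 2.3 + 3.9 + 5.0 + 4.0 + 1.8 + 3.5) / 10 = 26.2000 / 10 = 2.6200
LCL_R = D₃·R̄ = 0.136 × 2.6200 = 0.3563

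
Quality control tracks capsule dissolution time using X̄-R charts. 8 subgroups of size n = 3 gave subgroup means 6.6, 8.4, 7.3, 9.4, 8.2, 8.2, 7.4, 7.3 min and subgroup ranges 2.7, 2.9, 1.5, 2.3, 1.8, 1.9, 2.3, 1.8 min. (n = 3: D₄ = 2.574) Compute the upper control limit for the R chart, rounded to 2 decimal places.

5.53

R̄ = (2.7 + 2.9 + 1.5 + 2.3 + 1.8 + 1.9 + 2.3 + 1.8) / 8 = 17.2000 / 8 = 2.1500
UCL_R = D₄·R̄ = 2.574 × 2.1500 = 5.5341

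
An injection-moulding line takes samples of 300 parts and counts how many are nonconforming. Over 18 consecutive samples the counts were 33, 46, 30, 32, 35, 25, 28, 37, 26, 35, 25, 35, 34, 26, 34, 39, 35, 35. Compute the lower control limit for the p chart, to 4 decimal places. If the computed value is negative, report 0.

p̄ = Σdᵢ / (k·n) = 590 / (18 × 300) = 0.10926
LCL = p̄ − 3·√(p̄(1−p̄)/n) = 0.10926 − 3 × 0.01801 = 0.05523

0.0552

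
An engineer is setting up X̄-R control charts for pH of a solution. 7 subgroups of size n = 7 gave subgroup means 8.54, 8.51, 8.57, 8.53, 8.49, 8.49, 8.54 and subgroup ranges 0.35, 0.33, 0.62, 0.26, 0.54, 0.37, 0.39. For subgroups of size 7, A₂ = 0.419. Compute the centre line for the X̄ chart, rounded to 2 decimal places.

8.52

X̄̄ = (8.54 + 8.51 + 8.57 + 8.53 + 8.49 + 8.49 + 8.54) / 7 = 59.6700 / 7 = 8.5243
CL = X̄̄ = 8.5243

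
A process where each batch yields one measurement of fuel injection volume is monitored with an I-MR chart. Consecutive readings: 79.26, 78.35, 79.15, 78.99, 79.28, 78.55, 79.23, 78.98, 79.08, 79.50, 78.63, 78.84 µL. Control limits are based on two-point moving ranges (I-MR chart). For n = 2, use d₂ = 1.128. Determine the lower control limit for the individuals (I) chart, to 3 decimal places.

X̄ = (79.26 + 78.35 + 79.15 + 78.99 + 79.28 + 78.55 + 79.23 + 78.98 + 79.08 + 79.50 + 78.63 + 78.84) / 12 = 78.9867
Moving ranges: 0.91, 0.80, 0.16, 0.29, 0.73, 0.68, 0.25, 0.10, 0.42, 0.87, 0.21; M̄R̄ = 5.4200 / 11 = 0.4927
LCL = X̄ − 3·M̄R̄/d₂ = 78.9867 − 3 × 0.4927 / 1.128 = 77.6762

77.676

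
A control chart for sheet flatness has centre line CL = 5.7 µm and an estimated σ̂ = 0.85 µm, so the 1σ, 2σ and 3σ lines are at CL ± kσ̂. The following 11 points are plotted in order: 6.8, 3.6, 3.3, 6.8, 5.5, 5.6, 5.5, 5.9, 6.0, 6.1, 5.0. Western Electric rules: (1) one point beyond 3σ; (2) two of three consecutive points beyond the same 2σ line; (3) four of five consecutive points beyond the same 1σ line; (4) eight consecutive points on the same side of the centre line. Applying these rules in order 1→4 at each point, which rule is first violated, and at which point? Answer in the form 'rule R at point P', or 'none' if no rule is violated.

rule 2 at point 3

Zone of each point (C = within 1σ̂, B = 1σ̂–2σ̂, A = 2σ̂–3σ̂, * = beyond 3σ̂; sign = side of CL): 1:+B, 2:-A, 3:-A, 4:+B, 5:-C, 6:-C, 7:-C, 8:+C, 9:+C, 10:+C, 11:-C
Rule 2 (two of three consecutive points beyond the same 2σ limit) is satisfied at point 3.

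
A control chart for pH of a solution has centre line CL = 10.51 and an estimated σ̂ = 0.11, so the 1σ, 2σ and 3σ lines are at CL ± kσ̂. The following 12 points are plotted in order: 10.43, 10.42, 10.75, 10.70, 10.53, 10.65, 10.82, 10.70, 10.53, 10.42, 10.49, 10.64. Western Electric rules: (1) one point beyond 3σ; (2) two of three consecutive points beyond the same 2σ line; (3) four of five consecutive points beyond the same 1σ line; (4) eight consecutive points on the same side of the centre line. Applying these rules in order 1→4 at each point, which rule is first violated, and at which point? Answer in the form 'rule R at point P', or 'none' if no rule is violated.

rule 3 at point 7

Zone of each point (C = within 1σ̂, B = 1σ̂–2σ̂, A = 2σ̂–3σ̂, * = beyond 3σ̂; sign = side of CL): 1:-C, 2:-C, 3:+A, 4:+B, 5:+C, 6:+B, 7:+A, 8:+B, 9:+C, 10:-C, 11:-C, 12:+B
Rule 3 (four of five consecutive points beyond the same 1σ limit) is satisfied at point 7.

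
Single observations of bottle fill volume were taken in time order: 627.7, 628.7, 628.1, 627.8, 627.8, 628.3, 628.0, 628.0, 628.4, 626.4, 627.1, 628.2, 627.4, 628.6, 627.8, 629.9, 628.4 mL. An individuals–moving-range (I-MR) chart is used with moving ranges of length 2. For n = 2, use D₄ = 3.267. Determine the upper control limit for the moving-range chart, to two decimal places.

2.72

Moving ranges: 1.0, 0.6, 0.3, 0.0, 0.5, 0.3, 0.0, 0.4, 2.0, 0.7, 1.1, 0.8, 1.2, 0.8, 2.1, 1.5; M̄R̄ = 13.3000 / 16 = 0.8313
UCL_MR = D₄·M̄R̄ = 3.267 × 0.8313 = 2.7157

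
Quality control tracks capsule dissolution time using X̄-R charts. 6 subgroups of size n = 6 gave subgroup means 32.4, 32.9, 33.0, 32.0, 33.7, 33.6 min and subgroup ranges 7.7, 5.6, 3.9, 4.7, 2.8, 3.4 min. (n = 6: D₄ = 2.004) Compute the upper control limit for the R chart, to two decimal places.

R̄ = (7.7 + 5.6 + 3.9 + 4.7 + 2.8 + 3.4) / 6 = 28.1000 / 6 = 4.6833
UCL_R = D₄·R̄ = 2.004 × 4.6833 = 9.3854

9.39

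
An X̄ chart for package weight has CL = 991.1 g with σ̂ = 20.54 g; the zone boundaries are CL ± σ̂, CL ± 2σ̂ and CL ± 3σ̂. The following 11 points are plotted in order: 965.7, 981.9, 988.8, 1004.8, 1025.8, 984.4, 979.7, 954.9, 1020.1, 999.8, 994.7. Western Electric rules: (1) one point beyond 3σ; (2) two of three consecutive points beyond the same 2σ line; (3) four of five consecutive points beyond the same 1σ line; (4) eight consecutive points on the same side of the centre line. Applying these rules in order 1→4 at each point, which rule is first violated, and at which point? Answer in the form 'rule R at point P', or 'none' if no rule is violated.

Zone of each point (C = within 1σ̂, B = 1σ̂–2σ̂, A = 2σ̂–3σ̂, * = beyond 3σ̂; sign = side of CL): 1:-B, 2:-C, 3:-C, 4:+C, 5:+B, 6:-C, 7:-C, 8:-B, 9:+B, 10:+C, 11:+C
No rule fires across all 11 points.

none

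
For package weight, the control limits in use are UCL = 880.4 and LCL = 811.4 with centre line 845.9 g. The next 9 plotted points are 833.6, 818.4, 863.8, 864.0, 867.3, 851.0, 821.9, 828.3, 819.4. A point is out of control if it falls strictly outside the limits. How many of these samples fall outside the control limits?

0

All 9 points lie within [811.4, 880.4].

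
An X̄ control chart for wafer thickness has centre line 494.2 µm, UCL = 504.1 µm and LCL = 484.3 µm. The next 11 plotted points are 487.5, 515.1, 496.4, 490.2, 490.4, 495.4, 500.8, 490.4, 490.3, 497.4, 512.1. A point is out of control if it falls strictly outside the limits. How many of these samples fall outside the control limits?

Compare each point to [484.3, 504.1]: sample 2 = 515.1 > UCL; sample 11 = 512.1 > UCL.

2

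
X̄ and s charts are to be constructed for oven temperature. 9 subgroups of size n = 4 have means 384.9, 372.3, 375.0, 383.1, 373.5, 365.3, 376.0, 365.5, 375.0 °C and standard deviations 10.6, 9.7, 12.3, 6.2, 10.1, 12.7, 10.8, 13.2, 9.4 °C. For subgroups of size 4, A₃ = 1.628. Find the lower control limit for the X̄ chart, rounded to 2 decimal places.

X̄̄ = (384.9 + 372.3 + 375.0 + 383.1 + 373.5 + 365.3 + 376.0 + 365.5 + 375.0) / 9 = 374.5111
s̄ = (10.6 + 9.7 + 12.3 + 6.2 + 10.1 + 12.7 + 10.8 + 13.2 + 9.4) / 9 = 10.5556
LCL = X̄̄ − A₃·s̄ = 374.5111 − 1.628 × 10.5556 = 357.3267

357.33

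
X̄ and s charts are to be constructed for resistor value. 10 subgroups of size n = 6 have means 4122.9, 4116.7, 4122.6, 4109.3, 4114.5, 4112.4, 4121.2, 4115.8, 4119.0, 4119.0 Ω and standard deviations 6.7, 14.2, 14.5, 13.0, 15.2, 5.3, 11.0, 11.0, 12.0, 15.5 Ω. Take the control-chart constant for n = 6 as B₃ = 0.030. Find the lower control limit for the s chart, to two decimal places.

s̄ = (6.7 + 14.2 + 14.5 + 13.0 + 15.2 + 5.3 + 11.0 + 11.0 + 12.0 + 15.5) / 10 = 11.8400
LCL_s = B₃·s̄ = 0.030 × 11.8400 = 0.3552

0.36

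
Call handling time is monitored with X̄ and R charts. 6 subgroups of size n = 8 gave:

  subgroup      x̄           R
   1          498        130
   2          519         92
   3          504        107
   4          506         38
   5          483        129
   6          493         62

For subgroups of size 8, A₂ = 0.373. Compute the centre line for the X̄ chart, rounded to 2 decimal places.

500.50

X̄̄ = (498 + 519 + 504 + 506 + 483 + 493) / 6 = 3003.0000 / 6 = 500.5000
CL = X̄̄ = 500.5000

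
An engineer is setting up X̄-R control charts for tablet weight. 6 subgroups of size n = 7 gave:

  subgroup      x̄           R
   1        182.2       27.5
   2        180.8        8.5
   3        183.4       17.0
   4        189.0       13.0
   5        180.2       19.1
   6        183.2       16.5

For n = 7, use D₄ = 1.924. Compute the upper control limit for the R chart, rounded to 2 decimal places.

R̄ = (27.5 + 8.5 + 17.0 + 13.0 + 19.1 + 16.5) / 6 = 101.6000 / 6 = 16.9333
UCL_R = D₄·R̄ = 1.924 × 16.9333 = 32.5797

32.58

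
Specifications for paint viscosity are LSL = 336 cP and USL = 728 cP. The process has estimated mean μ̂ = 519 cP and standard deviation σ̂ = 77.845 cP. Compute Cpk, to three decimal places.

0.784

Cpu = (USL − μ̂) / (3σ̂) = (728 − 519) / (3 × 77.845) = 0.8949; Cpl = (μ̂ − LSL) / (3σ̂) = (519 − 336) / (3 × 77.845) = 0.7836; Cpk = min(Cpu, Cpl) = 0.7836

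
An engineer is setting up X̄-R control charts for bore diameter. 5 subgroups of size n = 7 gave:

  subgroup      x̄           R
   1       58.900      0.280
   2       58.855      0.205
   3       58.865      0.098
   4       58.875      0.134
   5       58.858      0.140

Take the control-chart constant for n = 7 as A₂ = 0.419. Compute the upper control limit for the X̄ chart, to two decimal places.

58.94

X̄̄ = (58.900 + 58.855 + 58.865 + 58.875 + 58.858) / 5 = 294.3530 / 5 = 58.8706
R̄ = (0.280 + 0.205 + 0.098 + 0.134 + 0.140) / 5 = 0.8570 / 5 = 0.1714
UCL = X̄̄ + A₂·R̄ = 58.8706 + 0.419 × 0.1714 = 58.9424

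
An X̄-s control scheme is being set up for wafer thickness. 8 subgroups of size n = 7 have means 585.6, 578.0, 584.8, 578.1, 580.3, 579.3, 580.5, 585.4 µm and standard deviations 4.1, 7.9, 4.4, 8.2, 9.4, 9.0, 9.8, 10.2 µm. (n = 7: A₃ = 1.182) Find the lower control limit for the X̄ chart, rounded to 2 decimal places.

X̄̄ = (585.6 + 578.0 + 584.8 + 578.1 + 580.3 + 579.3 + 580.5 + 585.4) / 8 = 581.5000
s̄ = (4.1 + 7.9 + 4.4 + 8.2 + 9.4 + 9.0 + 9.8 + 10.2) / 8 = 7.8750
LCL = X̄̄ − A₃·s̄ = 581.5000 − 1.182 × 7.8750 = 572.1917

572.19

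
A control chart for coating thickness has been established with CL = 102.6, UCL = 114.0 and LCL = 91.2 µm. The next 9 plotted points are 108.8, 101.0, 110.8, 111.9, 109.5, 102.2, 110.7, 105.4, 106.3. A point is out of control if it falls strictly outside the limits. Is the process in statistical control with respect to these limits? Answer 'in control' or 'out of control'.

All 9 points lie within [91.2, 114.0].

in control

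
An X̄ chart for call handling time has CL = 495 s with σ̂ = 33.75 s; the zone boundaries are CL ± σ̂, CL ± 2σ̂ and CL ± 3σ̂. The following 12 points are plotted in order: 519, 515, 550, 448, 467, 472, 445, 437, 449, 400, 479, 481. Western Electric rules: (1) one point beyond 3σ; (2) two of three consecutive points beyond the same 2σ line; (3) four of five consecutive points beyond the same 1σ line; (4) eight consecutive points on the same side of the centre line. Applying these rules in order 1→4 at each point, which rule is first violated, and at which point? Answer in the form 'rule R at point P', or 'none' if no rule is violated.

rule 3 at point 10

Zone of each point (C = within 1σ̂, B = 1σ̂–2σ̂, A = 2σ̂–3σ̂, * = beyond 3σ̂; sign = side of CL): 1:+C, 2:+C, 3:+B, 4:-B, 5:-C, 6:-C, 7:-B, 8:-B, 9:-B, 10:-A, 11:-C, 12:-C
Rule 3 (four of five consecutive points beyond the same 1σ limit) is satisfied at point 10.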